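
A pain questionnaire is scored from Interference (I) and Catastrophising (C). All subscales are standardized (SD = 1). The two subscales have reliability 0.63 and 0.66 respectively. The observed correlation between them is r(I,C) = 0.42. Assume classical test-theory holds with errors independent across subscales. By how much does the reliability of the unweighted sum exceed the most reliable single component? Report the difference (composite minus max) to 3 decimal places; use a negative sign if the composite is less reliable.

0.090

Var(sum) = 2 + 0.84 = 2.84; true-score variance = 1.29 + 0.84 = 2.13; composite reliability = 0.7500.
Max component reliability = 0.6600.
Difference = 0.7500 − 0.6600 = 0.090.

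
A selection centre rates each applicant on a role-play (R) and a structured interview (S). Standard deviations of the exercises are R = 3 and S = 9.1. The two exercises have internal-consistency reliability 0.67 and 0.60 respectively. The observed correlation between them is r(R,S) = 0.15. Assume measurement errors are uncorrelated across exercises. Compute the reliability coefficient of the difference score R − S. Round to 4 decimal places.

0.5684

Var(R−S) = 3² + 9.1² − 2·3·9.1·0.15 = 91.81 − 8.19 = 83.62.
Under uncorrelated errors the observed covariances equal the true-score covariances, so only the own-variance terms attenuate.
True-score variance = [3²·0.67 + 9.1²·0.60] − 8.19 = 55.716 − 8.19 = 47.526.
Reliability = 47.526 / 83.62 = 0.5684.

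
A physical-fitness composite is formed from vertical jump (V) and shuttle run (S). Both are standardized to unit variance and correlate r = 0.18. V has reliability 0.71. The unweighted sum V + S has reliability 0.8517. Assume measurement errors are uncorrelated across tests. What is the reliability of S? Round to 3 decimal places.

Var(V+S) = 2 + 2·0.18 = 2.360.
True-score variance = ρ_V + ρ_S + 2·0.18, so 0.8517 = (0.71 + ρ_S + 0.36) / 2.360.
ρ_S = 0.8517·2.360 − 0.71 − 0.36 = 0.940.

0.940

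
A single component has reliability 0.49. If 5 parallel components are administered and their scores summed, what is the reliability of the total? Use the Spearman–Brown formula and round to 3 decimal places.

ρ_k = kρ / (1 + (k−1)ρ) = 5·0.49 / (1 + 4·0.49) = 2.450 / 2.960 = 0.828.

0.828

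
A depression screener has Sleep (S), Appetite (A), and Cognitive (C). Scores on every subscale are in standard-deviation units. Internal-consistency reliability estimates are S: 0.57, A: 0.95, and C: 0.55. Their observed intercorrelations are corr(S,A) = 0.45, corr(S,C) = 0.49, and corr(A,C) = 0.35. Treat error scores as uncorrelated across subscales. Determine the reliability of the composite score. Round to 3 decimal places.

Var(S+A+C) = 3 + 2·[0.45 + 0.49 + 0.35] = 3 + 2.58 = 5.58.
With uncorrelated errors the cross-covariances are all true-score covariance, so they carry over unchanged; only the diagonal terms shrink to ρᵢσᵢ².
True-score variance = [0.57 + 0.95 + 0.55] + 2.58 = 2.07 + 2.58 = 4.65.
Reliability = 4.65 / 5.58 = 0.833.

0.833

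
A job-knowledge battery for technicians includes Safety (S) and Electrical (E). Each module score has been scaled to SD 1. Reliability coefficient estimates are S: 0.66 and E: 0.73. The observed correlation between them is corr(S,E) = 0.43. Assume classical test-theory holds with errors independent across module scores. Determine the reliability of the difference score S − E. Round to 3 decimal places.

0.465

Var(S−E) = 1 + 1 − 2·0.43 = 2 − 0.86 = 1.14.
Under uncorrelated errors the observed covariances equal the true-score covariances, so only the own-variance terms attenuate.
True-score variance = [0.66 + 0.73] − 0.86 = 1.39 − 0.86 = 0.53.
Reliability = 0.53 / 1.14 = 0.465.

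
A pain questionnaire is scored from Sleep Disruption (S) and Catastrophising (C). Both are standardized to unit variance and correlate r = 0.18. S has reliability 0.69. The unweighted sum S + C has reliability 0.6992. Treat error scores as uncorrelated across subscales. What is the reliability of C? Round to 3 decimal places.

0.600

Var(S+C) = 2 + 2·0.18 = 2.360.
True-score variance = ρ_S + ρ_C + 2·0.18, so 0.6992 = (0.69 + ρ_C + 0.36) / 2.360.
ρ_C = 0.6992·2.360 − 0.69 − 0.36 = 0.600.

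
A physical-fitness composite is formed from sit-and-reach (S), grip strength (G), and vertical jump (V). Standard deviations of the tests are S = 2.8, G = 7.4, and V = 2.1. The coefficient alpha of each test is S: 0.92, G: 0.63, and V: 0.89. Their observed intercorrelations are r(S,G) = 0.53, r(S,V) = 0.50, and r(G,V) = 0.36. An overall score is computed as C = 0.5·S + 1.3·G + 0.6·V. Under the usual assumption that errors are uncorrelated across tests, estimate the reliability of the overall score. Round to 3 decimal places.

0.714

Var(C) = 0.5²·2.8² + 1.3²·7.4² + 0.6²·2.1² + 2·[0.65·2.8·7.4·0.53 + 0.3·2.8·2.1·0.50 + 0.78·7.4·2.1·0.36] = 96.092 + 24.7673 = 120.859.
Under uncorrelated errors the observed covariances equal the true-score covariances, so only the own-variance terms attenuate.
True-score variance = [0.5²·2.8²·0.92 + 1.3²·7.4²·0.63 + 0.6²·2.1²·0.89] + 24.7673 = 61.5191 + 24.7673 = 86.2865.
Reliability = 86.2865 / 120.859 = 0.714.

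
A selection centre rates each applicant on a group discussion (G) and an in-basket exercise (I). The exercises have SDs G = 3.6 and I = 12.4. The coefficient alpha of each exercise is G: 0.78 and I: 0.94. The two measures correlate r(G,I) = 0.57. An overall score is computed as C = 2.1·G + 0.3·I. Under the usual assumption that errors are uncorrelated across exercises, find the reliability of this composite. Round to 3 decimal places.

Var(C) = 2.1²·3.6² + 0.3²·12.4² + 2·[0.63·3.6·12.4·0.57] = 70.992 + 32.0604 = 103.052.
Under uncorrelated errors the observed covariances equal the true-score covariances, so only the own-variance terms attenuate.
True-score variance = [2.1²·3.6²·0.78 + 0.3²·12.4²·0.94] + 32.0604 = 57.5879 + 32.0604 = 89.6484.
Reliability = 89.6484 / 103.052 = 0.870.

0.870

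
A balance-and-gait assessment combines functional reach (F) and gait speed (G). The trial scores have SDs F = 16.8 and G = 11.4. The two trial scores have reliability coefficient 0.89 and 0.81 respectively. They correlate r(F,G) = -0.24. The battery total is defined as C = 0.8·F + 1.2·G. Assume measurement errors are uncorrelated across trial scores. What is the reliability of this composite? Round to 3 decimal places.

Var(C) = 0.8²·16.8² + 1.2²·11.4² + 2·[0.96·16.8·11.4·(-0.24)] = 367.776 − 88.2524 = 279.524.
Because errors are independent across components, Cov(Tᵢ,Tⱼ) = Cov(Xᵢ,Xⱼ); the off-diagonal part of the true-score variance is the same as above.
True-score variance = [0.8²·16.8²·0.89 + 1.2²·11.4²·0.81] − 88.2524 = 312.349 − 88.2524 = 224.097.
Reliability = 224.097 / 279.524 = 0.802.

0.802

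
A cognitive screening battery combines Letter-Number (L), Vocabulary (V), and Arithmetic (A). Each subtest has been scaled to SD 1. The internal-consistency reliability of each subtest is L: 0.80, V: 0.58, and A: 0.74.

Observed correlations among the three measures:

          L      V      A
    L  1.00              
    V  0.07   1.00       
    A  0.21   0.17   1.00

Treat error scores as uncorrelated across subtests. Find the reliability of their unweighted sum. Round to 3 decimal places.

0.774

Var(L+V+A) = 3 + 2·[0.07 + 0.21 + 0.17] = 3 + 0.9 = 3.9.
Under uncorrelated errors the observed covariances equal the true-score covariances, so only the own-variance terms attenuate.
True-score variance = [0.80 + 0.58 + 0.74] + 0.9 = 2.12 + 0.9 = 3.02.
Reliability = 3.02 / 3.9 = 0.774.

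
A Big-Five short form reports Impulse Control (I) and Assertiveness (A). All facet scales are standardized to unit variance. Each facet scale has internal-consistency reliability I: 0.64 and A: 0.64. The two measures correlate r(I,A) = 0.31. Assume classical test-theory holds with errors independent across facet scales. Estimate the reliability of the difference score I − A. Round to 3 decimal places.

Var(I−A) = 1 + 1 − 2·0.31 = 2 − 0.62 = 1.38.
With uncorrelated errors the cross-covariances are all true-score covariance, so they carry over unchanged; only the diagonal terms shrink to ρᵢσᵢ².
True-score variance = [0.64 + 0.64] − 0.62 = 1.28 − 0.62 = 0.66.
Reliability = 0.66 / 1.38 = 0.478.

0.478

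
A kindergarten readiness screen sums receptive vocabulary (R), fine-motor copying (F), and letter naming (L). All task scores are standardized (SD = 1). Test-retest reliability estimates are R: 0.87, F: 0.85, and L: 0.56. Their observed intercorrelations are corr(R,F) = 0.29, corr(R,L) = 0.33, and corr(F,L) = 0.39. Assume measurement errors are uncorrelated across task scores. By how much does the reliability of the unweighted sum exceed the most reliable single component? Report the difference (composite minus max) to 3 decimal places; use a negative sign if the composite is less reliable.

-0.013

Var(sum) = 3 + 2.02 = 5.02; true-score variance = 2.28 + 2.02 = 4.3; composite reliability = 0.8566.
Max component reliability = 0.8700.
Difference = 0.8566 − 0.8700 = -0.013.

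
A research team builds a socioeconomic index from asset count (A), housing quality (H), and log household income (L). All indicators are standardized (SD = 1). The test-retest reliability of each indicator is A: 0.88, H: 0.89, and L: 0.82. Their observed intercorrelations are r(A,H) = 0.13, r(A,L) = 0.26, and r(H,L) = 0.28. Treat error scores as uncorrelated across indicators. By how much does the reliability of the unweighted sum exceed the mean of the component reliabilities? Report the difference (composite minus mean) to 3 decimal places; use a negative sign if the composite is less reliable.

Var(sum) = 3 + 1.34 = 4.34; true-score variance = 2.59 + 1.34 = 3.93; composite reliability = 0.9055.
Mean component reliability = 0.8633.
Difference = 0.9055 − 0.8633 = 0.042.

0.042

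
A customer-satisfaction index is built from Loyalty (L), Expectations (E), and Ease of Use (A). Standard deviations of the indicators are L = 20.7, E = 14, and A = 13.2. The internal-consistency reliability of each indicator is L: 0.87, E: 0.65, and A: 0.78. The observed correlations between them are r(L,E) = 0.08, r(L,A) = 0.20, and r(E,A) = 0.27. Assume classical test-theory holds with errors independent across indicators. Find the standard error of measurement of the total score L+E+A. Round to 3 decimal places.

Var(total) = 798.73 + 255.456 = 1054.19.
True-score variance = 636.093 + 255.456 = 891.549, so reliability = 0.8457.
Error variance = 1054.19 − 891.549 = 162.636; SEM = √162.636 = 12.753.

12.753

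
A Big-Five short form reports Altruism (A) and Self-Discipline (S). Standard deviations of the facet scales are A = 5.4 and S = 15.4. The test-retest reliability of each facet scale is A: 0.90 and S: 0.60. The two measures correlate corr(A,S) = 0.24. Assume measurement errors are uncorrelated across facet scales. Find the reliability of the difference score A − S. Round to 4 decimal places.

0.5681

Var(A−S) = 5.4² + 15.4² − 2·5.4·15.4·0.24 = 266.32 − 39.9168 = 226.403.
With uncorrelated errors the cross-covariances are all true-score covariance, so they carry over unchanged; only the diagonal terms shrink to ρᵢσᵢ².
True-score variance = [5.4²·0.90 + 15.4²·0.60] − 39.9168 = 168.54 − 39.9168 = 128.623.
Reliability = 128.623 / 226.403 = 0.5681.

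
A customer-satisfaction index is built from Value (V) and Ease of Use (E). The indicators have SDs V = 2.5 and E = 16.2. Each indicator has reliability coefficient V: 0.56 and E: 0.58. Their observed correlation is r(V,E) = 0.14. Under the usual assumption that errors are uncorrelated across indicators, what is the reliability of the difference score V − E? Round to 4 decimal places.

Var(V−E) = 2.5² + 16.2² − 2·2.5·16.2·0.14 = 268.69 − 11.34 = 257.35.
Because errors are independent across components, Cov(Tᵢ,Tⱼ) = Cov(Xᵢ,Xⱼ); the off-diagonal part of the true-score variance is the same as above.
True-score variance = [2.5²·0.56 + 16.2²·0.58] − 11.34 = 155.715 − 11.34 = 144.375.
Reliability = 144.375 / 257.35 = 0.5610.

0.5610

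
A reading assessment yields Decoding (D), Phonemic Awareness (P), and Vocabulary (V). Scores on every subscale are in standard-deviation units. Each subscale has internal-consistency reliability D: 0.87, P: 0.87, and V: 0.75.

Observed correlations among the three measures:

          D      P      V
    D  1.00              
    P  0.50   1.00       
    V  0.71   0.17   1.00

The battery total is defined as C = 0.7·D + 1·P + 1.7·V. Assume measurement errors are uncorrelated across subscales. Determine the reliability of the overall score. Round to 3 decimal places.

Var(C) = 0.7² + 1 + 1.7² + 2·[0.7·0.50 + 1.19·0.71 + 1.7·0.17] = 4.38 + 2.9678 = 7.3478.
Because errors are independent across components, Cov(Tᵢ,Tⱼ) = Cov(Xᵢ,Xⱼ); the off-diagonal part of the true-score variance is the same as above.
True-score variance = [0.7²·0.87 + 0.87 + 1.7²·0.75] + 2.9678 = 3.4638 + 2.9678 = 6.4316.
Reliability = 6.4316 / 7.3478 = 0.875.

0.875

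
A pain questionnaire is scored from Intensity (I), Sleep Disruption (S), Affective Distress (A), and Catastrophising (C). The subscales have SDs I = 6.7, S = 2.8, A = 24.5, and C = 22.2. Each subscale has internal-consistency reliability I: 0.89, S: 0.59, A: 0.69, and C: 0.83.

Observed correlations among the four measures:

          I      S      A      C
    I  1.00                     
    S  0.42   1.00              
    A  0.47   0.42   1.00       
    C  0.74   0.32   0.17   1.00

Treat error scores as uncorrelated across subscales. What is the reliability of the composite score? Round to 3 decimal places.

Var(I+S+A+C) = 6.7² + 2.8² + 24.5² + 22.2² + 2·[6.7·2.8·0.42 + 6.7·24.5·0.47 + 6.7·22.2·0.74 + 2.8·24.5·0.42 + 2.8·22.2·0.32 + 24.5·22.2·0.17] = 1145.82 + 672.527 = 1818.35.
With uncorrelated errors the cross-covariances are all true-score covariance, so they carry over unchanged; only the diagonal terms shrink to ρᵢσᵢ².
True-score variance = [6.7²·0.89 + 2.8²·0.59 + 24.5²·0.69 + 22.2²·0.83] + 672.527 = 867.807 + 672.527 = 1540.33.
Reliability = 1540.33 / 1818.35 = 0.847.

0.847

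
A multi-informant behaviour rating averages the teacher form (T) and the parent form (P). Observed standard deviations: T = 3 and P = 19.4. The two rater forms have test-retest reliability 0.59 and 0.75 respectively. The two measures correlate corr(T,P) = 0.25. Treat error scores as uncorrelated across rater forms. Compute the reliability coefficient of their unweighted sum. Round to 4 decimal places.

0.7641

Var(T+P) = 3² + 19.4² + 2·[3·19.4·0.25] = 385.36 + 29.1 = 414.46.
Under uncorrelated errors the observed covariances equal the true-score covariances, so only the own-variance terms attenuate.
True-score variance = [3²·0.59 + 19.4²·0.75] + 29.1 = 287.58 + 29.1 = 316.68.
Reliability = 316.68 / 414.46 = 0.7641.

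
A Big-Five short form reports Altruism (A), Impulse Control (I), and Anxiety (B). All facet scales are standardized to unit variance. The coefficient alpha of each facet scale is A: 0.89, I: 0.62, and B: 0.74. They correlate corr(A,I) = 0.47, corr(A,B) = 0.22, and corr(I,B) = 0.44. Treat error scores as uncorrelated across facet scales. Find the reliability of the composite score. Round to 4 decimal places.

0.8574

Var(A+I+B) = 3 + 2·[0.47 + 0.22 + 0.44] = 3 + 2.26 = 5.26.
Under uncorrelated errors the observed covariances equal the true-score covariances, so only the own-variance terms attenuate.
True-score variance = [0.89 + 0.62 + 0.74] + 2.26 = 2.25 + 2.26 = 4.51.
Reliability = 4.51 / 5.26 = 0.8574.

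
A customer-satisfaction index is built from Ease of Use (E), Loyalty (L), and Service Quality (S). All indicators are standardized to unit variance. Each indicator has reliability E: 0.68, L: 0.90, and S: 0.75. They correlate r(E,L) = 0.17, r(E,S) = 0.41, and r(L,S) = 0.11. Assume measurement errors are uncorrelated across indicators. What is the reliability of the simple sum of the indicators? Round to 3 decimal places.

Var(E+L+S) = 3 + 2·[0.17 + 0.41 + 0.11] = 3 + 1.38 = 4.38.
Under uncorrelated errors the observed covariances equal the true-score covariances, so only the own-variance terms attenuate.
True-score variance = [0.68 + 0.90 + 0.75] + 1.38 = 2.33 + 1.38 = 3.71.
Reliability = 3.71 / 4.38 = 0.847.

0.847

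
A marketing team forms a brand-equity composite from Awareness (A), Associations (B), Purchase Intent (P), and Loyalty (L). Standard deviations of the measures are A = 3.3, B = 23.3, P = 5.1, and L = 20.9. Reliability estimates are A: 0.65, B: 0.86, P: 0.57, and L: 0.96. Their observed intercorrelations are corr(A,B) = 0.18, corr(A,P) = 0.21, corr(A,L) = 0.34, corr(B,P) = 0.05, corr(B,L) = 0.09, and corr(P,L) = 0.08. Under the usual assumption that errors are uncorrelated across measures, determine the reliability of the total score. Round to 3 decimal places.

0.911

Var(A+B+P+L) = 3.3² + 23.3² + 5.1² + 20.9² + 2·[3.3·23.3·0.18 + 3.3·5.1·0.21 + 3.3·20.9·0.34 + 23.3·5.1·0.05 + 23.3·20.9·0.09 + 5.1·20.9·0.08] = 1016.6 + 198.241 = 1214.84.
Because errors are independent across components, Cov(Tᵢ,Tⱼ) = Cov(Xᵢ,Xⱼ); the off-diagonal part of the true-score variance is the same as above.
True-score variance = [3.3²·0.65 + 23.3²·0.86 + 5.1²·0.57 + 20.9²·0.96] + 198.241 = 908.127 + 198.241 = 1106.37.
Reliability = 1106.37 / 1214.84 = 0.911.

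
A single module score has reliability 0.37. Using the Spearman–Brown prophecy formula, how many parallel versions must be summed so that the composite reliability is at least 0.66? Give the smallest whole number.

4

k ≥ ρ*(1−ρ₁)/(ρ₁(1−ρ*)) = 0.66·0.63 / (0.37·0.34) = 3.305.
Smallest integer k = 4.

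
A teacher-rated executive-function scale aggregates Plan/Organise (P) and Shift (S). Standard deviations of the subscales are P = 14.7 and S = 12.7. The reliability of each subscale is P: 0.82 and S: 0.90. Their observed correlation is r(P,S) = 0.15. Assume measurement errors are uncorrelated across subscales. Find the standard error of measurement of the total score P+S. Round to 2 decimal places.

7.42

Var(total) = 377.38 + 56.007 = 433.387.
True-score variance = 322.355 + 56.007 = 378.362, so reliability = 0.8730.
Error variance = 433.387 − 378.362 = 55.0252; SEM = √55.0252 = 7.42.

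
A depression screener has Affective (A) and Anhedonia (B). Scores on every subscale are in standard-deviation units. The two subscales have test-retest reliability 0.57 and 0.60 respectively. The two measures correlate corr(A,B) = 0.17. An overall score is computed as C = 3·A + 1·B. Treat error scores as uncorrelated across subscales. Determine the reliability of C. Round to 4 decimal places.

0.6125

Var(C) = 3² + 1 + 2·[3·0.17] = 10 + 1.02 = 11.02.
With uncorrelated errors the cross-covariances are all true-score covariance, so they carry over unchanged; only the diagonal terms shrink to ρᵢσᵢ².
True-score variance = [3²·0.57 + 0.60] + 1.02 = 5.73 + 1.02 = 6.75.
Reliability = 6.75 / 11.02 = 0.6125.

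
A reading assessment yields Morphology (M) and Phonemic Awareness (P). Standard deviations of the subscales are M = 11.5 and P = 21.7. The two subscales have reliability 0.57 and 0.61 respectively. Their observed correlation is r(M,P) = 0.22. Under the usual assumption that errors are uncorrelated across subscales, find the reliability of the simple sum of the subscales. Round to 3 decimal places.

0.663

Var(M+P) = 11.5² + 21.7² + 2·[11.5·21.7·0.22] = 603.14 + 109.802 = 712.942.
Under uncorrelated errors the observed covariances equal the true-score covariances, so only the own-variance terms attenuate.
True-score variance = [11.5²·0.57 + 21.7²·0.61] + 109.802 = 362.625 + 109.802 = 472.427.
Reliability = 472.427 / 712.942 = 0.663.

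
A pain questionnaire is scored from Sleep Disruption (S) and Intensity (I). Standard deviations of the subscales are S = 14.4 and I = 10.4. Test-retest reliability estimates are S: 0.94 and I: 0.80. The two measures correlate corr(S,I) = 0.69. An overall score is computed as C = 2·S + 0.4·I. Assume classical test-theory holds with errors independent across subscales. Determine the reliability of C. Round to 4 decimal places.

0.9474

Var(C) = 2²·14.4² + 0.4²·10.4² + 2·[0.8·14.4·10.4·0.69] = 846.746 + 165.335 = 1012.08.
Under uncorrelated errors the observed covariances equal the true-score covariances, so only the own-variance terms attenuate.
True-score variance = [2²·14.4²·0.94 + 0.4²·10.4²·0.80] + 165.335 = 793.518 + 165.335 = 958.853.
Reliability = 958.853 / 1012.08 = 0.9474.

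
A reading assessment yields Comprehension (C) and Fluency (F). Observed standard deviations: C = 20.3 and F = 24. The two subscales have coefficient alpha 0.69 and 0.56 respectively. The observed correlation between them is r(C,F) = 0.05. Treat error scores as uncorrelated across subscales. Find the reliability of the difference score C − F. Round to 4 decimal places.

Var(C−F) = 20.3² + 24² − 2·20.3·24·0.05 = 988.09 − 48.72 = 939.37.
Because errors are independent across components, Cov(Tᵢ,Tⱼ) = Cov(Xᵢ,Xⱼ); the off-diagonal part of the true-score variance is the same as above.
True-score variance = [20.3²·0.69 + 24²·0.56] − 48.72 = 606.902 − 48.72 = 558.182.
Reliability = 558.182 / 939.37 = 0.5942.

0.5942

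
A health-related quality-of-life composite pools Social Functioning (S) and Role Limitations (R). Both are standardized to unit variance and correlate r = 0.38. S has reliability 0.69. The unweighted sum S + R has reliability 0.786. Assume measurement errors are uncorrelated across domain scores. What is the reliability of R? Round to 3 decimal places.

Var(S+R) = 2 + 2·0.38 = 2.760.
True-score variance = ρ_S + ρ_R + 2·0.38, so 0.786 = (0.69 + ρ_R + 0.76) / 2.760.
ρ_R = 0.786·2.760 − 0.69 − 0.76 = 0.719.

0.719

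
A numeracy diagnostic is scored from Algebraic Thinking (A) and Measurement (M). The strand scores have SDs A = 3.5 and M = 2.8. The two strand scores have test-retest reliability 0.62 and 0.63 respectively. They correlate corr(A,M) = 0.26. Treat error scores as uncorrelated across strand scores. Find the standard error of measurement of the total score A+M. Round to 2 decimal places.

Var(total) = 20.09 + 5.096 = 25.186.
True-score variance = 12.5342 + 5.096 = 17.6302, so reliability = 0.7000.
Error variance = 25.186 − 17.6302 = 7.5558; SEM = √7.5558 = 2.75.

2.75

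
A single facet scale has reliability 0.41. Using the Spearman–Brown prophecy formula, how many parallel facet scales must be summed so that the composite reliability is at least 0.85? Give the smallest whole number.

k ≥ ρ*(1−ρ₁)/(ρ₁(1−ρ*)) = 0.85·0.59 / (0.41·0.15) = 8.154.
Smallest integer k = 9.

9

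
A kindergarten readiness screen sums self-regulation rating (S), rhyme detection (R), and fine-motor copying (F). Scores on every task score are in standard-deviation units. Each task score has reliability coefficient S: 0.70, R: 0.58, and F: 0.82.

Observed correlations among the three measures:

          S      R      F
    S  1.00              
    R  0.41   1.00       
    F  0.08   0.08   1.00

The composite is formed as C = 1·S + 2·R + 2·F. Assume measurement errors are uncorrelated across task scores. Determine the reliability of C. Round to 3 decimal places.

0.767

Var(C) = 1 + 2² + 2² + 2·[2·0.41 + 2·0.08 + 4·0.08] = 9 + 2.6 = 11.6.
With uncorrelated errors the cross-covariances are all true-score covariance, so they carry over unchanged; only the diagonal terms shrink to ρᵢσᵢ².
True-score variance = [0.70 + 2²·0.58 + 2²·0.82] + 2.6 = 6.3 + 2.6 = 8.9.
Reliability = 8.9 / 11.6 = 0.767.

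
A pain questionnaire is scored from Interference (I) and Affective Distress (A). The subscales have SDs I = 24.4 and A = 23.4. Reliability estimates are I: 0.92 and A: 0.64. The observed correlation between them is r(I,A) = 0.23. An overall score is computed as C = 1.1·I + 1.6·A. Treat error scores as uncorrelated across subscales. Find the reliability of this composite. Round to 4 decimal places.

0.7824

Var(C) = 1.1²·24.4² + 1.6²·23.4² + 2·[1.76·24.4·23.4·0.23] = 2122.14 + 462.249 = 2584.39.
Under uncorrelated errors the observed covariances equal the true-score covariances, so only the own-variance terms attenuate.
True-score variance = [1.1²·24.4²·0.92 + 1.6²·23.4²·0.64] + 462.249 = 1559.88 + 462.249 = 2022.13.
Reliability = 2022.13 / 2584.39 = 0.7824.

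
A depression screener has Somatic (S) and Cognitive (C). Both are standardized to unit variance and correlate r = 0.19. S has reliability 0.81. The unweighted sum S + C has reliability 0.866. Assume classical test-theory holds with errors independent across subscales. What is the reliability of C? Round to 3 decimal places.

Var(S+C) = 2 + 2·0.19 = 2.380.
True-score variance = ρ_S + ρ_C + 2·0.19, so 0.866 = (0.81 + ρ_C + 0.38) / 2.380.
ρ_C = 0.866·2.380 − 0.81 − 0.38 = 0.871.

0.871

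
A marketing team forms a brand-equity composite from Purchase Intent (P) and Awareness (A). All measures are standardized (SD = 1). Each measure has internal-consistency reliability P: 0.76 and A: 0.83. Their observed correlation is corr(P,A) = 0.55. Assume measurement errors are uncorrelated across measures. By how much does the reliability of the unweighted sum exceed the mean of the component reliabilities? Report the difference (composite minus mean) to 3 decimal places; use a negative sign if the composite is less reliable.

Var(sum) = 2 + 1.1 = 3.1; true-score variance = 1.59 + 1.1 = 2.69; composite reliability = 0.8677.
Mean component reliability = 0.7950.
Difference = 0.8677 − 0.7950 = 0.073.

0.073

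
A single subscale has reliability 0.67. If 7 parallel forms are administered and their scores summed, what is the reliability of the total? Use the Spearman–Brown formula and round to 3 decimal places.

0.934

ρ_k = kρ / (1 + (k−1)ρ) = 7·0.67 / (1 + 6·0.67) = 4.690 / 5.020 = 0.934.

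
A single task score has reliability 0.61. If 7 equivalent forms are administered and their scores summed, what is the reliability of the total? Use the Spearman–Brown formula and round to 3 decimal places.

ρ_k = kρ / (1 + (k−1)ρ) = 7·0.61 / (1 + 6·0.61) = 4.270 / 4.660 = 0.916.

0.916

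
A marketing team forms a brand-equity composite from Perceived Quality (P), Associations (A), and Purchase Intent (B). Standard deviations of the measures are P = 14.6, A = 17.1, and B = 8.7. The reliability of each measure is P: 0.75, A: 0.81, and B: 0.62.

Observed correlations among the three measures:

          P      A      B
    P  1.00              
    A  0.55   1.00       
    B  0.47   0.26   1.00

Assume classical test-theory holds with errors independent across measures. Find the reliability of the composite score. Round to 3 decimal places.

0.869

Var(P+A+B) = 14.6² + 17.1² + 8.7² + 2·[14.6·17.1·0.55 + 14.6·8.7·0.47 + 17.1·8.7·0.26] = 581.26 + 471.385 = 1052.65.
With uncorrelated errors the cross-covariances are all true-score covariance, so they carry over unchanged; only the diagonal terms shrink to ρᵢσᵢ².
True-score variance = [14.6²·0.75 + 17.1²·0.81 + 8.7²·0.62] + 471.385 = 443.65 + 471.385 = 915.035.
Reliability = 915.035 / 1052.65 = 0.869.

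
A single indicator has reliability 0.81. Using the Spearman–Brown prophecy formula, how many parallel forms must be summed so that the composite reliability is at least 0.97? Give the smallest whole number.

k ≥ ρ*(1−ρ₁)/(ρ₁(1−ρ*)) = 0.97·0.19 / (0.81·0.03) = 7.584.
Smallest integer k = 8.

8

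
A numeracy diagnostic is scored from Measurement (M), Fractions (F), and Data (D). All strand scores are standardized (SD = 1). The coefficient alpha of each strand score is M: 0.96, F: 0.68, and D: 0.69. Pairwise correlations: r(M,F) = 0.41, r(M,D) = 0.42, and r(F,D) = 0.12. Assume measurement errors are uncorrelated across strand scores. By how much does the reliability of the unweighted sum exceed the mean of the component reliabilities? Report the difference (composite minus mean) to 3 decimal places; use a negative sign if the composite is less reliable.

0.087

Var(sum) = 3 + 1.9 = 4.9; true-score variance = 2.33 + 1.9 = 4.23; composite reliability = 0.8633.
Mean component reliability = 0.7767.
Difference = 0.8633 − 0.7767 = 0.087.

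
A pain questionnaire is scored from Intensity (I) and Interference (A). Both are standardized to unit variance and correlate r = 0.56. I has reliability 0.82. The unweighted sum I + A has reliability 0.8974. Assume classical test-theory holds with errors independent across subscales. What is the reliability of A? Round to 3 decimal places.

0.860

Var(I+A) = 2 + 2·0.56 = 3.120.
True-score variance = ρ_I + ρ_A + 2·0.56, so 0.8974 = (0.82 + ρ_A + 1.12) / 3.120.
ρ_A = 0.8974·3.120 − 0.82 − 1.12 = 0.860.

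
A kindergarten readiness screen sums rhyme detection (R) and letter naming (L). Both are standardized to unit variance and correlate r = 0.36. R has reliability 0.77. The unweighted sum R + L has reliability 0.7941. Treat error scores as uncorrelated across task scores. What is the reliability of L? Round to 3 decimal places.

Var(R+L) = 2 + 2·0.36 = 2.720.
True-score variance = ρ_R + ρ_L + 2·0.36, so 0.7941 = (0.77 + ρ_L + 0.72) / 2.720.
ρ_L = 0.7941·2.720 − 0.77 − 0.72 = 0.670.

0.670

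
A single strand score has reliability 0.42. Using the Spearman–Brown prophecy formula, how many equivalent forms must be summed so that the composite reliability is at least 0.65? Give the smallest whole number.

k ≥ ρ*(1−ρ₁)/(ρ₁(1−ρ*)) = 0.65·0.58 / (0.42·0.35) = 2.565.
Smallest integer k = 3.

3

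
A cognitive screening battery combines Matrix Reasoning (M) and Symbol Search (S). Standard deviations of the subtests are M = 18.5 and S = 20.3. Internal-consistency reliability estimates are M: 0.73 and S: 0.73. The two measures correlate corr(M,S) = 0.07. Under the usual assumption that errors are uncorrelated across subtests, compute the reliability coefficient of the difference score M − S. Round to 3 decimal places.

Var(M−S) = 18.5² + 20.3² − 2·18.5·20.3·0.07 = 754.34 − 52.577 = 701.763.
Because errors are independent across components, Cov(Tᵢ,Tⱼ) = Cov(Xᵢ,Xⱼ); the off-diagonal part of the true-score variance is the same as above.
True-score variance = [18.5²·0.73 + 20.3²·0.73] − 52.577 = 550.668 − 52.577 = 498.091.
Reliability = 498.091 / 701.763 = 0.710.

0.710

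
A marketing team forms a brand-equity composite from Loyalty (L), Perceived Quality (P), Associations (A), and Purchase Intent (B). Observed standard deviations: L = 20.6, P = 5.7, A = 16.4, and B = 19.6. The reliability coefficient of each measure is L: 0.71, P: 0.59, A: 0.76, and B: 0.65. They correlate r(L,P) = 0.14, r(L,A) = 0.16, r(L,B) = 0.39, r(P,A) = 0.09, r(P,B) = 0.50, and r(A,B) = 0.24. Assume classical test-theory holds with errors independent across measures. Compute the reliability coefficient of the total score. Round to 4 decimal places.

0.8186

Var(L+P+A+B) = 20.6² + 5.7² + 16.4² + 19.6² + 2·[20.6·5.7·0.14 + 20.6·16.4·0.16 + 20.6·19.6·0.39 + 5.7·16.4·0.09 + 5.7·19.6·0.50 + 16.4·19.6·0.24] = 1109.97 + 738.757 = 1848.73.
Because errors are independent across components, Cov(Tᵢ,Tⱼ) = Cov(Xᵢ,Xⱼ); the off-diagonal part of the true-score variance is the same as above.
True-score variance = [20.6²·0.71 + 5.7²·0.59 + 16.4²·0.76 + 19.6²·0.65] + 738.757 = 774.578 + 738.757 = 1513.34.
Reliability = 1513.34 / 1848.73 = 0.8186.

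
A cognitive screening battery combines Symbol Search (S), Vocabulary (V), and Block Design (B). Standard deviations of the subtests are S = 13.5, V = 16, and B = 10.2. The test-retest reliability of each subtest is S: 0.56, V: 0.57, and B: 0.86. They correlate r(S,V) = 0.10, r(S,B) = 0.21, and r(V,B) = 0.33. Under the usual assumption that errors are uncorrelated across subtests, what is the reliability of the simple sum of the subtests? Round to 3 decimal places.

Var(S+V+B) = 13.5² + 16² + 10.2² + 2·[13.5·16·0.10 + 13.5·10.2·0.21 + 16·10.2·0.33] = 542.29 + 208.746 = 751.036.
Under uncorrelated errors the observed covariances equal the true-score covariances, so only the own-variance terms attenuate.
True-score variance = [13.5²·0.56 + 16²·0.57 + 10.2²·0.86] + 208.746 = 337.454 + 208.746 = 546.2.
Reliability = 546.2 / 751.036 = 0.727.

0.727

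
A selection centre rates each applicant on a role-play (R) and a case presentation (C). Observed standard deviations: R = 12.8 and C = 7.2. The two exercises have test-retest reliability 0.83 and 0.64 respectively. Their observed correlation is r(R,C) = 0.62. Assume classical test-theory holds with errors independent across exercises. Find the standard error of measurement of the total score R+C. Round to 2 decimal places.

Var(total) = 215.68 + 114.278 = 329.958.
True-score variance = 169.165 + 114.278 = 283.443, so reliability = 0.8590.
Error variance = 329.958 − 283.443 = 46.5152; SEM = √46.5152 = 6.82.

6.82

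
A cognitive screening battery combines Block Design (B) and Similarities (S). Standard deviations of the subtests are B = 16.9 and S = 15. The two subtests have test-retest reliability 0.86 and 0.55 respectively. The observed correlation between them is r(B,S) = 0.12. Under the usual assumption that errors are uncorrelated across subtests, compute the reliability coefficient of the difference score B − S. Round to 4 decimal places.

0.6860

Var(B−S) = 16.9² + 15² − 2·16.9·15·0.12 = 510.61 − 60.84 = 449.77.
With uncorrelated errors the cross-covariances are all true-score covariance, so they carry over unchanged; only the diagonal terms shrink to ρᵢσᵢ².
True-score variance = [16.9²·0.86 + 15²·0.55] − 60.84 = 369.375 − 60.84 = 308.535.
Reliability = 308.535 / 449.77 = 0.6860.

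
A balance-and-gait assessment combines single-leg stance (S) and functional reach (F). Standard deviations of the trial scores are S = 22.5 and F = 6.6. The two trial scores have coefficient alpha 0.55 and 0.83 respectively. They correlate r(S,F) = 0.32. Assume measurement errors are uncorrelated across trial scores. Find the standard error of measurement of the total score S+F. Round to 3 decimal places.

15.337

Var(total) = 549.81 + 95.04 = 644.85.
True-score variance = 314.592 + 95.04 = 409.632, so reliability = 0.6352.
Error variance = 644.85 − 409.632 = 235.218; SEM = √235.218 = 15.337.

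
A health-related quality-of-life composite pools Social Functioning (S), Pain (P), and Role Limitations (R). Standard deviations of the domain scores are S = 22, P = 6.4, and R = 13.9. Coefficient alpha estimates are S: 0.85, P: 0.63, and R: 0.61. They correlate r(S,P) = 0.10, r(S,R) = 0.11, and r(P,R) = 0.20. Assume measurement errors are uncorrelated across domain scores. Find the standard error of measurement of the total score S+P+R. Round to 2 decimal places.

12.77

Var(total) = 718.17 + 131.02 = 849.19.
True-score variance = 555.063 + 131.02 = 686.083, so reliability = 0.8079.
Error variance = 849.19 − 686.083 = 163.107; SEM = √163.107 = 12.77.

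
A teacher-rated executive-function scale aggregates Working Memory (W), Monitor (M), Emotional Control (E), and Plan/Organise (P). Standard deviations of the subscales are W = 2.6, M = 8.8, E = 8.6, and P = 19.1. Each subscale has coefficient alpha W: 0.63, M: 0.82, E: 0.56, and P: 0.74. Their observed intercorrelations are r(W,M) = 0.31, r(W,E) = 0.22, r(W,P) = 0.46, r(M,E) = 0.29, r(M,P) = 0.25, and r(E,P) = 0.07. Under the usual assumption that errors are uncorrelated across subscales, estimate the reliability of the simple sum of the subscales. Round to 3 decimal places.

Var(W+M+E+P) = 2.6² + 8.8² + 8.6² + 19.1² + 2·[2.6·8.8·0.31 + 2.6·8.6·0.22 + 2.6·19.1·0.46 + 8.8·8.6·0.29 + 8.8·19.1·0.25 + 8.6·19.1·0.07] = 522.97 + 220.642 = 743.612.
With uncorrelated errors the cross-covariances are all true-score covariance, so they carry over unchanged; only the diagonal terms shrink to ρᵢσᵢ².
True-score variance = [2.6²·0.63 + 8.8²·0.82 + 8.6²·0.56 + 19.1²·0.74] + 220.642 = 379.137 + 220.642 = 599.779.
Reliability = 599.779 / 743.612 = 0.807.

0.807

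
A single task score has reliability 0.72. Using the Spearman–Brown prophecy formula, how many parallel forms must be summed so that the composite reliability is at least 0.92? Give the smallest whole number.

5

k ≥ ρ*(1−ρ₁)/(ρ₁(1−ρ*)) = 0.92·0.28 / (0.72·0.08) = 4.472.
Smallest integer k = 5.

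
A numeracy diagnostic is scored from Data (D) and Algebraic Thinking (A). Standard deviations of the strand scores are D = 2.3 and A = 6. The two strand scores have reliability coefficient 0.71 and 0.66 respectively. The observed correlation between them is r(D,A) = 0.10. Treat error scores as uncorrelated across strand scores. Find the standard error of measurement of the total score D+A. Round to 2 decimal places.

Var(total) = 41.29 + 2.76 = 44.05.
True-score variance = 27.5159 + 2.76 = 30.2759, so reliability = 0.6873.
Error variance = 44.05 − 30.2759 = 13.7741; SEM = √13.7741 = 3.71.

3.71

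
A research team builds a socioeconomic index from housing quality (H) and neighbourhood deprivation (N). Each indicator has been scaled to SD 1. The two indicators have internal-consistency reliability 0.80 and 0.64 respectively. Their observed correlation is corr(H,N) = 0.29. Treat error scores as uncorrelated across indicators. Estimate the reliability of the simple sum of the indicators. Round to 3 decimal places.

0.783

Var(H+N) = 2 + 2·[0.29] = 2 + 0.58 = 2.58.
Under uncorrelated errors the observed covariances equal the true-score covariances, so only the own-variance terms attenuate.
True-score variance = [0.80 + 0.64] + 0.58 = 1.44 + 0.58 = 2.02.
Reliability = 2.02 / 2.58 = 0.783.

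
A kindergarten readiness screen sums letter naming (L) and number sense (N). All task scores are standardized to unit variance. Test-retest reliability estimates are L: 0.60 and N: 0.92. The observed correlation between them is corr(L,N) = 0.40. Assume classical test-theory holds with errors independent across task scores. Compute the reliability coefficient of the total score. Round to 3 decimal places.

0.829

Var(L+N) = 2 + 2·[0.40] = 2 + 0.8 = 2.8.
With uncorrelated errors the cross-covariances are all true-score covariance, so they carry over unchanged; only the diagonal terms shrink to ρᵢσᵢ².
True-score variance = [0.60 + 0.92] + 0.8 = 1.52 + 0.8 = 2.32.
Reliability = 2.32 / 2.8 = 0.829.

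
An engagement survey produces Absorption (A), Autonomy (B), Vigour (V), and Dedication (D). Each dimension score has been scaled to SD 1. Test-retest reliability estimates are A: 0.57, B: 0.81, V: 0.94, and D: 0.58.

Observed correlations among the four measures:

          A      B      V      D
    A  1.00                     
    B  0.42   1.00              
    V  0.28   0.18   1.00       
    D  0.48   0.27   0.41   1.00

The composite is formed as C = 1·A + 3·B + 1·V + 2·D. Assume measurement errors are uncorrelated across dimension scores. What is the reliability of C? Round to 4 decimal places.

0.8505

Var(C) = 1 + 3² + 1 + 2² + 2·[3·0.42 + 0.28 + 2·0.48 + 3·0.18 + 6·0.27 + 2·0.41] = 15 + 10.96 = 25.96.
Because errors are independent across components, Cov(Tᵢ,Tⱼ) = Cov(Xᵢ,Xⱼ); the off-diagonal part of the true-score variance is the same as above.
True-score variance = [0.57 + 3²·0.81 + 0.94 + 2²·0.58] + 10.96 = 11.12 + 10.96 = 22.08.
Reliability = 22.08 / 25.96 = 0.8505.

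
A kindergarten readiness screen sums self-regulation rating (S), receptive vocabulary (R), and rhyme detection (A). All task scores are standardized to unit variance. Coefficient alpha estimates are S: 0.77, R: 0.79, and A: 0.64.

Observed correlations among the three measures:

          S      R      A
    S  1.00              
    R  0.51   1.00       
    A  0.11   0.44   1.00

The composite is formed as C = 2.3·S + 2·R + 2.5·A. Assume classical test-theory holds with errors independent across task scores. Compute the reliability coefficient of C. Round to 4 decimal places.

0.8337

Var(C) = 2.3² + 2² + 2.5² + 2·[4.6·0.51 + 5.75·0.11 + 5·0.44] = 15.54 + 10.357 = 25.897.
Because errors are independent across components, Cov(Tᵢ,Tⱼ) = Cov(Xᵢ,Xⱼ); the off-diagonal part of the true-score variance is the same as above.
True-score variance = [2.3²·0.77 + 2²·0.79 + 2.5²·0.64] + 10.357 = 11.2333 + 10.357 = 21.5903.
Reliability = 21.5903 / 25.897 = 0.8337.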